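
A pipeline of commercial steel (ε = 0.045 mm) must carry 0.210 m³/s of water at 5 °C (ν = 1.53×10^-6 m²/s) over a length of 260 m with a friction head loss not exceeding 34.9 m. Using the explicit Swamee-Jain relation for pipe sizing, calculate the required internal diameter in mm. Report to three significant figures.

D ≈ 213 mm

Swamee-Jain (Type III): D = 0.66·[ε^1.25·(LQ²/(gh_f))^4.75 + ν·Q^9.4·(L/(gh_f))^5.2]^0.04
LQ²/(gh_f) = 0.03349; L/(gh_f) = 0.7594
Term 1 = ε^1.25·(…)^4.75 = 3.63×10^-13; Term 2 = ν·Q^9.4·(…)^5.2 = 1.56×10^-13
D = 0.66·(3.63×10^-13 + 1.56×10^-13)^0.04 = 0.2129 m = 213 mm
Check: V = 5.90 m/s, Re = 8.21×10^5, f = 0.01507, h_f = 32.6 m ≈ 34.9 m ✓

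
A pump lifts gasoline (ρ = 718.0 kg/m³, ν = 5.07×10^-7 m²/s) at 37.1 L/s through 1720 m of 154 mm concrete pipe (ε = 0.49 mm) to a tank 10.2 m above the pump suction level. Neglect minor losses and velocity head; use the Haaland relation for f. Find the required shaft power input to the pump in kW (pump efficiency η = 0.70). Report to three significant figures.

V = 4Q/(πD²) = 1.992 m/s; Re = 6.05×10^5; ε/D = 0.00318; f = 0.02685
h_f = f(L/D)V²/2g = 60.64 m
Total head H = z + h_f = 10.2 + 60.64 = 70.84 m
P_hyd = ρgQH = 718.0·9.81·0.0371·70.84 = 18.51 kW
P_shaft = P_hyd/η = 18.51/0.70 = 26.44 kW

P_shaft ≈ 26.4 kW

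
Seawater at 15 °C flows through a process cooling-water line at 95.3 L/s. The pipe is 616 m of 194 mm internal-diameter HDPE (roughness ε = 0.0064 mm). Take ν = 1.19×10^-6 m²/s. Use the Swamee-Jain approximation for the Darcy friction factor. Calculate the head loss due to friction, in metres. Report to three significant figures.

h_f ≈ 22.7 m

V = 4Q/(πD²) = 4·0.0953/(π·0.194²) = 3.224 m/s
Re = VD/ν = 3.224·0.194/1.19×10^-6 = 5.26×10^5 → turbulent
ε/D = 0.0064/194 = 3.30×10^-5
Swamee-Jain: f = 0.01350
h_f = f(L/D)V²/(2g) = 0.01350·(616/0.194)·3.224²/(2·9.81) = 22.70 m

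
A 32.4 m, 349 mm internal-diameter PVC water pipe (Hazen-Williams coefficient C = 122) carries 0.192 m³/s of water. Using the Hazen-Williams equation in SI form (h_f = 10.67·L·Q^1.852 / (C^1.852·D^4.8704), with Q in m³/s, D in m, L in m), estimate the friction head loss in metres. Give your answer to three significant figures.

h_f = 10.67·32.4·0.192^1.852 / (122^1.852·0.349^4.8704) = 0.3750 m

h_f ≈ 0.375 m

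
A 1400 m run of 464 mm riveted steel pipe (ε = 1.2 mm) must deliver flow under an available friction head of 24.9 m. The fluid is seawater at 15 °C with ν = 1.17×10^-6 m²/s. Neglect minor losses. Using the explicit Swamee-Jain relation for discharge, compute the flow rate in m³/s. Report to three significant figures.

Q ≈ 0.428 m³/s

Swamee-Jain (Type II): Q = -0.965·√(gD⁵h_f/L)·ln[ε/(3.7D) + √(3.17ν²L/(gD³h_f))]
√(gD⁵h_f/L) = √(9.81·0.464⁵·24.9/1400) = 0.06126
ε/(3.7D) = 6.99×10^-4; √(3.17ν²L/(gD³h_f)) = 1.58×10^-5
Q = -0.965·0.06126·ln(7.148×10^-4) = 0.4282 m³/s
Check: V = 2.53 m/s, Re = 1.00×10^6, f = 0.02533, h_f = 25.0 m ≈ 24.9 m ✓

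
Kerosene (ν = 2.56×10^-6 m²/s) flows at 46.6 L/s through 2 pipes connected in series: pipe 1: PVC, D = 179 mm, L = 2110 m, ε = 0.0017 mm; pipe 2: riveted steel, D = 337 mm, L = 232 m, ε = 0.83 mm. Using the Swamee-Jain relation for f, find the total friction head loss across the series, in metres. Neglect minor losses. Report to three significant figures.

H ≈ 35.3 m

Pipe 1: V = 1.852 m/s, Re = 1.29×10^5, ε/D = 9.50×10^-6, f = 0.01700, h_1 = f(L/D)V²/2g = 35.03 m
Pipe 2: V = 0.5224 m/s, Re = 6.88×10^4, ε/D = 0.00246, f = 0.02712, h_2 = f(L/D)V²/2g = 0.2597 m
Series → Q common, losses add: H = Σh = 35.29 m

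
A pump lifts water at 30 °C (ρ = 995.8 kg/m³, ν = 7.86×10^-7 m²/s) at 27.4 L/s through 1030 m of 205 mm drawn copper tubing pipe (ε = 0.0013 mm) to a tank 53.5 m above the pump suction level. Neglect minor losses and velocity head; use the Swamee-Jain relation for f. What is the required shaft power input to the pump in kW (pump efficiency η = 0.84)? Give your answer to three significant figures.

V = 4Q/(πD²) = 0.8301 m/s; Re = 2.17×10^5; ε/D = 6.34×10^-6; f = 0.01536
h_f = f(L/D)V²/2g = 2.710 m
Total head H = z + h_f = 53.5 + 2.710 = 56.21 m
P_hyd = ρgQH = 995.8·9.81·0.0274·56.21 = 15.05 kW
P_shaft = P_hyd/η = 15.05/0.84 = 17.91 kW

P_shaft ≈ 17.9 kW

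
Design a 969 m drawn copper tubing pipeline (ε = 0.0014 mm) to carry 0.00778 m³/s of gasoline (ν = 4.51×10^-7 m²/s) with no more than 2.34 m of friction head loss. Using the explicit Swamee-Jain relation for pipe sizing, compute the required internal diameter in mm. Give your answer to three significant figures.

Swamee-Jain (Type III): D = 0.66·[ε^1.25·(LQ²/(gh_f))^4.75 + ν·Q^9.4·(L/(gh_f))^5.2]^0.04
LQ²/(gh_f) = 0.002555; L/(gh_f) = 42.21
Term 1 = ε^1.25·(…)^4.75 = 2.33×10^-20; Term 2 = ν·Q^9.4·(…)^5.2 = 1.91×10^-18
D = 0.66·(2.33×10^-20 + 1.91×10^-18)^0.04 = 0.1291 m = 129 mm
Check: V = 0.594 m/s, Re = 1.70×10^5, f = 0.01612, h_f = 2.18 m ≈ 2.34 m ✓

D ≈ 129 mm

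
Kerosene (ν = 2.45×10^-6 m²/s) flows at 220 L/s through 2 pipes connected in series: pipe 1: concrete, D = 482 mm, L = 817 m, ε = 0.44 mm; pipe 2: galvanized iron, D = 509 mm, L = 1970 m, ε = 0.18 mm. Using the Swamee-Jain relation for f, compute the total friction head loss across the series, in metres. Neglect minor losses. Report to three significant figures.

H ≈ 6.72 m

Pipe 1: V = 1.206 m/s, Re = 2.37×10^5, ε/D = 9.13×10^-4, f = 0.02063, h_1 = f(L/D)V²/2g = 2.591 m
Pipe 2: V = 1.081 m/s, Re = 2.25×10^5, ε/D = 3.54×10^-4, f = 0.01790, h_2 = f(L/D)V²/2g = 4.128 m
Series → Q common, losses add: H = Σh = 6.718 m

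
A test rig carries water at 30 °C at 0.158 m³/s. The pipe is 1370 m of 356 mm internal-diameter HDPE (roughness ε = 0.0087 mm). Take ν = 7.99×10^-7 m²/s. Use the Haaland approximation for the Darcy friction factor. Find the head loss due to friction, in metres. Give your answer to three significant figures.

V = 4Q/(πD²) = 4·0.158/(π·0.356²) = 1.587 m/s
Re = VD/ν = 1.587·0.356/7.99×10^-7 = 7.07×10^5 → turbulent
ε/D = 0.0087/356 = 2.44×10^-5
Haaland: f = 0.01266
h_f = f(L/D)V²/(2g) = 0.01266·(1370/0.356)·1.587²/(2·9.81) = 6.255 m

h_f ≈ 6.26 m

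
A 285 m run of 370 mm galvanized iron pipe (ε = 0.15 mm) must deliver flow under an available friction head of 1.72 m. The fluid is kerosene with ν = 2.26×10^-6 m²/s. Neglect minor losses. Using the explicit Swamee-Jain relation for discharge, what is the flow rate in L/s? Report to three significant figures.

Swamee-Jain (Type II): Q = -0.965·√(gD⁵h_f/L)·ln[ε/(3.7D) + √(3.17ν²L/(gD³h_f))]
√(gD⁵h_f/L) = √(9.81·0.370⁵·1.72/285) = 0.02026
ε/(3.7D) = 1.10×10^-4; √(3.17ν²L/(gD³h_f)) = 7.35×10^-5
Q = -0.965·0.02026·ln(1.830×10^-4) = 0.1683 m³/s
Check: V = 1.56 m/s, Re = 2.56×10^5, f = 0.01800, h_f = 1.73 m ≈ 1.72 m ✓

Q ≈ 168 L/s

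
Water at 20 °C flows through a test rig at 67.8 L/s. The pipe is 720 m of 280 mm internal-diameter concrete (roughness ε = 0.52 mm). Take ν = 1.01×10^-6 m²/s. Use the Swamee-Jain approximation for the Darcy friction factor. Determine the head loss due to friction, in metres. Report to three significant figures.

V = 4Q/(πD²) = 4·0.0678/(π·0.280²) = 1.101 m/s
Re = VD/ν = 1.101·0.280/1.01×10^-6 = 3.05×10^5 → turbulent
ε/D = 0.52/280 = 0.00186
Swamee-Jain: f = 0.02374
h_f = f(L/D)V²/(2g) = 0.02374·(720/0.280)·1.101²/(2·9.81) = 3.772 m

h_f ≈ 3.77 m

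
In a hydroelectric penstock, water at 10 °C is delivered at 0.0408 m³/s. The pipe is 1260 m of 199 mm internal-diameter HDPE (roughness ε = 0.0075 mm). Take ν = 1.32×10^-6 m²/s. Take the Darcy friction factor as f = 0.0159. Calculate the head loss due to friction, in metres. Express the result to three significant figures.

V = 4Q/(πD²) = 4·0.0408/(π·0.199²) = 1.312 m/s
h_f = f(L/D)V²/(2g) = 0.01590·(1260/0.199)·1.312²/(2·9.81) = 8.830 m

h_f ≈ 8.83 m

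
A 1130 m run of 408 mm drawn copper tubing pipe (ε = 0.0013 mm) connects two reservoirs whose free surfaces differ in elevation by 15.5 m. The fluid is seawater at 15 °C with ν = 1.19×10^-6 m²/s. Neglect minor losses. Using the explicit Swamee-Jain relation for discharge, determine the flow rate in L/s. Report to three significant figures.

Q ≈ 402 L/s

Swamee-Jain (Type II): Q = -0.965·√(gD⁵h_f/L)·ln[ε/(3.7D) + √(3.17ν²L/(gD³h_f))]
√(gD⁵h_f/L) = √(9.81·0.408⁵·15.5/1130) = 0.03900
ε/(3.7D) = 8.61×10^-7; √(3.17ν²L/(gD³h_f)) = 2.22×10^-5
Q = -0.965·0.03900·ln(2.302×10^-5) = 0.4019 m³/s
Check: V = 3.07 m/s, Re = 1.05×10^6, f = 0.01159, h_f = 15.5 m ≈ 15.5 m ✓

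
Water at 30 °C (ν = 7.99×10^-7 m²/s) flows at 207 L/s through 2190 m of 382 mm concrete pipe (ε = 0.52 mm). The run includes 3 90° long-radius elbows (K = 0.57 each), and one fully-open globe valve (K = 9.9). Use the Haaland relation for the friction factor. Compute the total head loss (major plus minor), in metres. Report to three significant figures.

V = 4Q/(πD²) = 1.806 m/s; V²/2g = 0.1663 m
Re = 8.64×10^5, ε/D = 0.00136 → f = 0.02149 (Haaland)
Major: h_f = f(L/D)·V²/2g = 0.02149·5733·0.1663 = 20.48 m
Minor: ΣK = 11.6; h_m = ΣK·V²/2g = 1.930 m
Total H_L = 20.48 + 1.930 = 22.41 m

H_L ≈ 22.4 m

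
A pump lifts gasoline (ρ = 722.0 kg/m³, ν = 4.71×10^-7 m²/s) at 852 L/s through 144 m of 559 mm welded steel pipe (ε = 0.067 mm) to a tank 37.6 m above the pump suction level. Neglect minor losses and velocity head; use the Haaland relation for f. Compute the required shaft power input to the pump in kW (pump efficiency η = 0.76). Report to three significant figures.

V = 4Q/(πD²) = 3.472 m/s; Re = 4.12×10^6; ε/D = 1.20×10^-4; f = 0.01276
h_f = f(L/D)V²/2g = 2.019 m
Total head H = z + h_f = 37.6 + 2.019 = 39.62 m
P_hyd = ρgQH = 722.0·9.81·0.852·39.62 = 239.1 kW
P_shaft = P_hyd/η = 239.1/0.76 = 314.6 kW

P_shaft ≈ 315 kW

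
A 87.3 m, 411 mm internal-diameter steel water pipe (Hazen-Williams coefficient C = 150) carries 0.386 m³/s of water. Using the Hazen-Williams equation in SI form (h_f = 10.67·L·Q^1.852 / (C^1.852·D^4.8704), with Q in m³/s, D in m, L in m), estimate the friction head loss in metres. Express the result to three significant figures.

h_f = 10.67·87.3·0.386^1.852 / (150^1.852·0.411^4.8704) = 1.133 m

h_f ≈ 1.13 m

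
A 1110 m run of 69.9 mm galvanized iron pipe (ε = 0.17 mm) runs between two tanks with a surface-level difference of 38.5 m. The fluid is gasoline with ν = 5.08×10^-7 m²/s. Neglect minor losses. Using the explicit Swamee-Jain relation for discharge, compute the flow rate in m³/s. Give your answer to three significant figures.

Q ≈ 0.00524 m³/s

Swamee-Jain (Type II): Q = -0.965·√(gD⁵h_f/L)·ln[ε/(3.7D) + √(3.17ν²L/(gD³h_f))]
√(gD⁵h_f/L) = √(9.81·0.0699⁵·38.5/1110) = 7.535×10^-4
ε/(3.7D) = 6.57×10^-4; √(3.17ν²L/(gD³h_f)) = 8.39×10^-5
Q = -0.965·7.535×10^-4·ln(7.412×10^-4) = 0.005241 m³/s
Check: V = 1.37 m/s, Re = 1.88×10^5, f = 0.02570, h_f = 38.8 m ≈ 38.5 m ✓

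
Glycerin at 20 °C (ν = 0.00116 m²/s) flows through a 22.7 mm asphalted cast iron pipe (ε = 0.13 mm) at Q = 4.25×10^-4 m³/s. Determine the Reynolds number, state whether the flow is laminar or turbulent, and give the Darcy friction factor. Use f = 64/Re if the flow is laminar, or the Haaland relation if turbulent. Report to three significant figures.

Re ≈ 20.6; laminar; f = 64/Re ≈ 3.11

V = 4Q/(πD²) = 1.050 m/s
Re = VD/ν = 1.050·0.0227/0.00116 = 20.6
Re < 2300 → laminar → f = 64/Re = 3.114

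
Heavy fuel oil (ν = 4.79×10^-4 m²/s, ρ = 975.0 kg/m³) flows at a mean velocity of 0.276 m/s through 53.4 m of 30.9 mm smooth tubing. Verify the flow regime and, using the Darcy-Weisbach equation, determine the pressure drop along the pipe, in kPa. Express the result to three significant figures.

Δp ≈ 231 kPa

Re = VD/ν = 0.276·0.03090/4.79×10^-4 = 17.8 → laminar (Re < 2300)
f = 64/Re = 3.595
h_f = f(L/D)V²/(2g) = 3.595·(53.4/0.03090)·0.276²/(2·9.81) = 24.12 m
Δp = ρg·h_f = 975.0·9.81·24.12 = 230.7 kPa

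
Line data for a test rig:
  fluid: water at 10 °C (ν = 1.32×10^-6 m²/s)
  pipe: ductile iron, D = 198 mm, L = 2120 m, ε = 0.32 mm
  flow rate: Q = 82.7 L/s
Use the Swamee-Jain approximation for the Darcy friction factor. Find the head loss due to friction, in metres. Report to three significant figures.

V = 4Q/(πD²) = 4·0.0827/(π·0.198²) = 2.686 m/s
Re = VD/ν = 2.686·0.198/1.32×10^-6 = 4.03×10^5 → turbulent
ε/D = 0.32/198 = 0.00162
Swamee-Jain: f = 0.02280
h_f = f(L/D)V²/(2g) = 0.02280·(2120/0.198)·2.686²/(2·9.81) = 89.77 m

h_f ≈ 89.8 m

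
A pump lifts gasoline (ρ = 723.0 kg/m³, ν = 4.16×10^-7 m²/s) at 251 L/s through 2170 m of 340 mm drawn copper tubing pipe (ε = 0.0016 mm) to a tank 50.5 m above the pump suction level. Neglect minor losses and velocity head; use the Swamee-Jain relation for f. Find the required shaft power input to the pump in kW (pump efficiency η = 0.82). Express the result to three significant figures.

P_shaft ≈ 166 kW

V = 4Q/(πD²) = 2.765 m/s; Re = 2.26×10^6; ε/D = 4.71×10^-6; f = 0.01036
h_f = f(L/D)V²/2g = 25.76 m
Total head H = z + h_f = 50.5 + 25.76 = 76.26 m
P_hyd = ρgQH = 723.0·9.81·0.251·76.26 = 135.8 kW
P_shaft = P_hyd/η = 135.8/0.82 = 165.6 kW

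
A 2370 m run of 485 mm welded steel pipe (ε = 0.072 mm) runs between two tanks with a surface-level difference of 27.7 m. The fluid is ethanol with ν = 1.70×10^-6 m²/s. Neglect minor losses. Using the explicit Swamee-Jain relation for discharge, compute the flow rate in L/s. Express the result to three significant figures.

Q ≈ 515 L/s

Swamee-Jain (Type II): Q = -0.965·√(gD⁵h_f/L)·ln[ε/(3.7D) + √(3.17ν²L/(gD³h_f))]
√(gD⁵h_f/L) = √(9.81·0.485⁵·27.7/2370) = 0.05547
ε/(3.7D) = 4.01×10^-5; √(3.17ν²L/(gD³h_f)) = 2.65×10^-5
Q = -0.965·0.05547·ln(6.659×10^-5) = 0.5148 m³/s
Check: V = 2.79 m/s, Re = 7.95×10^5, f = 0.01440, h_f = 27.9 m ≈ 27.7 m ✓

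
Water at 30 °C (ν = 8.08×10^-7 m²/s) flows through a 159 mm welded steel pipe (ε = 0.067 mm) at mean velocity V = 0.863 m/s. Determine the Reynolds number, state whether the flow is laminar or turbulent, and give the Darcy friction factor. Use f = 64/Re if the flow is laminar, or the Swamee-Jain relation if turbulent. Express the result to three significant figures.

Re = VD/ν = 0.8630·0.159/8.08×10^-7 = 1.70×10^5
Re > 4000 → turbulent; ε/D = 4.21×10^-4
Swamee-Jain: f = 0.01882

Re ≈ 1.70×10^5; turbulent; f ≈ 0.0188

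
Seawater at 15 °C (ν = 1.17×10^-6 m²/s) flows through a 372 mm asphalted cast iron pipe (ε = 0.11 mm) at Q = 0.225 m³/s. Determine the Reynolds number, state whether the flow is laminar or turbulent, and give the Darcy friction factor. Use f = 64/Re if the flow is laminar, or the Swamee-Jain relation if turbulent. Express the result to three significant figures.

V = 4Q/(πD²) = 2.070 m/s
Re = VD/ν = 2.070·0.372/1.17×10^-6 = 6.58×10^5
Re > 4000 → turbulent; ε/D = 2.96×10^-4
Swamee-Jain: f = 0.01605

Re ≈ 6.58×10^5; turbulent; f ≈ 0.0161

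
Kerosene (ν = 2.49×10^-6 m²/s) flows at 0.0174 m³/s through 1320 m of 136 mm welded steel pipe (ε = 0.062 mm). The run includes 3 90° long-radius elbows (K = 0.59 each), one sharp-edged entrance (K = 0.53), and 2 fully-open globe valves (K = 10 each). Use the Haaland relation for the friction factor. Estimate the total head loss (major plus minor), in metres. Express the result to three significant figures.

V = 4Q/(πD²) = 1.198 m/s; V²/2g = 0.07312 m
Re = 6.54×10^4, ε/D = 4.56×10^-4 → f = 0.02115 (Haaland)
Major: h_f = f(L/D)·V²/2g = 0.02115·9706·0.07312 = 15.01 m
Minor: ΣK = 22.3; h_m = ΣK·V²/2g = 1.631 m
Total H_L = 15.01 + 1.631 = 16.64 m

H_L ≈ 16.6 m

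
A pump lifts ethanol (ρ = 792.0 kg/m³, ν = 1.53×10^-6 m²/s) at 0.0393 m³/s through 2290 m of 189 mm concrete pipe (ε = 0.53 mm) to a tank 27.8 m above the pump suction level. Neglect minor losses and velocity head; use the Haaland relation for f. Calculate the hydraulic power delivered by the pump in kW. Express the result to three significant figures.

V = 4Q/(πD²) = 1.401 m/s; Re = 1.73×10^5; ε/D = 0.00280; f = 0.02645
h_f = f(L/D)V²/2g = 32.05 m
Total head H = z + h_f = 27.8 + 32.05 = 59.85 m
P_hyd = ρgQH = 792.0·9.81·0.0393·59.85 = 18.28 kW

P_hyd ≈ 18.3 kW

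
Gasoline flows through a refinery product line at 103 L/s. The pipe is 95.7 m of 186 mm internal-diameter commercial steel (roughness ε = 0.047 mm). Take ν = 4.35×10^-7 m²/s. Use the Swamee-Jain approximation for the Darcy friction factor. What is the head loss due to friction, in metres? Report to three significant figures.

h_f ≈ 5.66 m

V = 4Q/(πD²) = 4·0.103/(π·0.186²) = 3.791 m/s
Re = VD/ν = 3.791·0.186/4.35×10^-7 = 1.62×10^6 → turbulent
ε/D = 0.047/186 = 2.53×10^-4
Swamee-Jain: f = 0.01501
h_f = f(L/D)V²/(2g) = 0.01501·(95.7/0.186)·3.791²/(2·9.81) = 5.658 m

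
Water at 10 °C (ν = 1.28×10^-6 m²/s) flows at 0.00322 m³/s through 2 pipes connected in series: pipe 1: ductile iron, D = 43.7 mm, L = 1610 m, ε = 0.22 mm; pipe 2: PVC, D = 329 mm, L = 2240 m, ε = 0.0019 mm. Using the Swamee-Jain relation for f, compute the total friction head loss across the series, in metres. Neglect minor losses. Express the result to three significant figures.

H ≈ 277 m

Pipe 1: V = 2.147 m/s, Re = 7.33×10^4, ε/D = 0.00503, f = 0.03199, h_1 = f(L/D)V²/2g = 276.8 m
Pipe 2: V = 0.03788 m/s, Re = 9740, ε/D = 5.78×10^-6, f = 0.03121, h_2 = f(L/D)V²/2g = 0.01554 m
Series → Q common, losses add: H = Σh = 276.8 m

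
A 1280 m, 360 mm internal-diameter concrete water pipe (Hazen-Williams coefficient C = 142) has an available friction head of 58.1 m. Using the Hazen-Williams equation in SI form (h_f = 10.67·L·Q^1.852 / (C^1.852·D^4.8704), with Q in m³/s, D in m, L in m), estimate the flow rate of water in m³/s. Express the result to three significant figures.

Rearranging: Q = [h_f·C^1.852·D^4.8704 / (10.67·L)]^(1/1.852)
Q = [58.1·142^1.852·0.360^4.8704 / (10.67·1280)]^0.540 = 0.5071 m³/s

Q ≈ 0.507 m³/s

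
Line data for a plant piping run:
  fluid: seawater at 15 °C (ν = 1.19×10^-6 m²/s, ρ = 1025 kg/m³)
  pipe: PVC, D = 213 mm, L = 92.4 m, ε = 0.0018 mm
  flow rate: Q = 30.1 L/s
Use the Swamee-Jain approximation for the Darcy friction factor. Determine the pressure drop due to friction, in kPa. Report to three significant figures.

V = 4Q/(πD²) = 4·0.0301/(π·0.213²) = 0.8447 m/s
Re = VD/ν = 0.8447·0.213/1.19×10^-6 = 1.51×10^5 → turbulent
ε/D = 0.0018/213 = 8.45×10^-6
Swamee-Jain: f = 0.01648
h_f = f(L/D)V²/(2g) = 0.01648·(92.4/0.213)·0.8447²/(2·9.81) = 0.2600 m
Δp = ρg·h_f = 1025·9.81·0.2600 = 2.614 kPa

Δp ≈ 2.61 kPa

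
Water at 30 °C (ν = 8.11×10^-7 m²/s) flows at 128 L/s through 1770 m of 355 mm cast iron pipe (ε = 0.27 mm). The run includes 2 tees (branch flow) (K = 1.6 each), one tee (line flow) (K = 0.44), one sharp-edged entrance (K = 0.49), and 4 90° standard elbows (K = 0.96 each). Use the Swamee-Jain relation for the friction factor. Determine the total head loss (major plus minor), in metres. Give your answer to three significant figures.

H_L ≈ 8.82 m

V = 4Q/(πD²) = 1.293 m/s; V²/2g = 0.08524 m
Re = 5.66×10^5, ε/D = 7.61×10^-4 → f = 0.01915 (Swamee-Jain)
Major: h_f = f(L/D)·V²/2g = 0.01915·4986·0.08524 = 8.138 m
Minor: ΣK = 7.97; h_m = ΣK·V²/2g = 0.6793 m
Total H_L = 8.138 + 0.6793 = 8.818 m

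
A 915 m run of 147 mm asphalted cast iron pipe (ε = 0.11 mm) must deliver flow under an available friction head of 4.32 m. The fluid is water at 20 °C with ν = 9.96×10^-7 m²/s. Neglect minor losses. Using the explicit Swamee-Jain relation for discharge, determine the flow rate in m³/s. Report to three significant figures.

Swamee-Jain (Type II): Q = -0.965·√(gD⁵h_f/L)·ln[ε/(3.7D) + √(3.17ν²L/(gD³h_f))]
√(gD⁵h_f/L) = √(9.81·0.147⁵·4.32/915) = 0.001783
ε/(3.7D) = 2.02×10^-4; √(3.17ν²L/(gD³h_f)) = 1.46×10^-4
Q = -0.965·0.001783·ln(3.484×10^-4) = 0.01370 m³/s
Check: V = 0.807 m/s, Re = 1.19×10^5, f = 0.02104, h_f = 4.35 m ≈ 4.32 m ✓

Q ≈ 0.0137 m³/s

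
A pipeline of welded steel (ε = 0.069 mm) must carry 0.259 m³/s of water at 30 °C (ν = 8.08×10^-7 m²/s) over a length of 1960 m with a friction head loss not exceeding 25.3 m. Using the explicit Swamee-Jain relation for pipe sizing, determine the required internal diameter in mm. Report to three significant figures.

Swamee-Jain (Type III): D = 0.66·[ε^1.25·(LQ²/(gh_f))^4.75 + ν·Q^9.4·(L/(gh_f))^5.2]^0.04
LQ²/(gh_f) = 0.5297; L/(gh_f) = 7.897
Term 1 = ε^1.25·(…)^4.75 = 3.08×10^-7; Term 2 = ν·Q^9.4·(…)^5.2 = 1.15×10^-7
D = 0.66·(3.08×10^-7 + 1.15×10^-7)^0.04 = 0.3669 m = 367 mm
Check: V = 2.45 m/s, Re = 1.11×10^6, f = 0.01455, h_f = 23.8 m ≈ 25.3 m ✓

D ≈ 367 mm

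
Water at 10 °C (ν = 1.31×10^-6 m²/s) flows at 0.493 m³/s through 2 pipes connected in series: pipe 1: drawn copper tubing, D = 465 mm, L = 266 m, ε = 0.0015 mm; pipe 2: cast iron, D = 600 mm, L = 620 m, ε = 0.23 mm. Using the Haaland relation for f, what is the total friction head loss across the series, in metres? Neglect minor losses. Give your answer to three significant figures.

H ≈ 5.48 m

Pipe 1: V = 2.903 m/s, Re = 1.03×10^6, ε/D = 3.23×10^-6, f = 0.01158, h_1 = f(L/D)V²/2g = 2.846 m
Pipe 2: V = 1.744 m/s, Re = 7.99×10^5, ε/D = 3.83×10^-4, f = 0.01644, h_2 = f(L/D)V²/2g = 2.632 m
Series → Q common, losses add: H = Σh = 5.478 m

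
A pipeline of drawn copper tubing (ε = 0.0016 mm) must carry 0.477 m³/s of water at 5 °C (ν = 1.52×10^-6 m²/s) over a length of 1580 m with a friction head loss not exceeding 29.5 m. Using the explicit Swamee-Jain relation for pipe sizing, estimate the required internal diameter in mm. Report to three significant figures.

Swamee-Jain (Type III): D = 0.66·[ε^1.25·(LQ²/(gh_f))^4.75 + ν·Q^9.4·(L/(gh_f))^5.2]^0.04
LQ²/(gh_f) = 1.242; L/(gh_f) = 5.460
Term 1 = ε^1.25·(…)^4.75 = 1.59×10^-7; Term 2 = ν·Q^9.4·(…)^5.2 = 9.84×10^-6
D = 0.66·(1.59×10^-7 + 9.84×10^-6)^0.04 = 0.4164 m = 416 mm
Check: V = 3.50 m/s, Re = 9.59×10^5, f = 0.01178, h_f = 27.9 m ≈ 29.5 m ✓

D ≈ 416 mm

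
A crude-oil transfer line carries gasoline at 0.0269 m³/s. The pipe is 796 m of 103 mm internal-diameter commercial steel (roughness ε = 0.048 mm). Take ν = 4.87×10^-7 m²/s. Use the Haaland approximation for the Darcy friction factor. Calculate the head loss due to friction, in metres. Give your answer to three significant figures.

h_f ≈ 70.3 m

V = 4Q/(πD²) = 4·0.0269/(π·0.103²) = 3.228 m/s
Re = VD/ν = 3.228·0.103/4.87×10^-7 = 6.83×10^5 → turbulent
ε/D = 0.048/103 = 4.66×10^-4
Haaland: f = 0.01714
h_f = f(L/D)V²/(2g) = 0.01714·(796/0.103)·3.228²/(2·9.81) = 70.35 m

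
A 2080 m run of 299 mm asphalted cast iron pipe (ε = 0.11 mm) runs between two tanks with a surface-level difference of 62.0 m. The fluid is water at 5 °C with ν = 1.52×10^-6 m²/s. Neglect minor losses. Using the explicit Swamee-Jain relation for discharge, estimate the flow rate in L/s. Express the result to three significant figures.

Q ≈ 228 L/s

Swamee-Jain (Type II): Q = -0.965·√(gD⁵h_f/L)·ln[ε/(3.7D) + √(3.17ν²L/(gD³h_f))]
√(gD⁵h_f/L) = √(9.81·0.299⁵·62.0/2080) = 0.02643
ε/(3.7D) = 9.94×10^-5; √(3.17ν²L/(gD³h_f)) = 3.06×10^-5
Q = -0.965·0.02643·ln(1.300×10^-4) = 0.2283 m³/s
Check: V = 3.25 m/s, Re = 6.39×10^5, f = 0.01666, h_f = 62.4 m ≈ 62.0 m ✓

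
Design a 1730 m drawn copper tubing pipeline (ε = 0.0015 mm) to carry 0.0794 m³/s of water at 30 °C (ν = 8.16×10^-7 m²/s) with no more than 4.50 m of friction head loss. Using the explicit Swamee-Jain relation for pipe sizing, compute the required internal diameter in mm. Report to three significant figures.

D ≈ 312 mm

Swamee-Jain (Type III): D = 0.66·[ε^1.25·(LQ²/(gh_f))^4.75 + ν·Q^9.4·(L/(gh_f))^5.2]^0.04
LQ²/(gh_f) = 0.2471; L/(gh_f) = 39.19
Term 1 = ε^1.25·(…)^4.75 = 6.85×10^-11; Term 2 = ν·Q^9.4·(…)^5.2 = 7.15×10^-9
D = 0.66·(6.85×10^-11 + 7.15×10^-9)^0.04 = 0.3118 m = 312 mm
Check: V = 1.04 m/s, Re = 3.97×10^5, f = 0.01371, h_f = 4.19 m ≈ 4.50 m ✓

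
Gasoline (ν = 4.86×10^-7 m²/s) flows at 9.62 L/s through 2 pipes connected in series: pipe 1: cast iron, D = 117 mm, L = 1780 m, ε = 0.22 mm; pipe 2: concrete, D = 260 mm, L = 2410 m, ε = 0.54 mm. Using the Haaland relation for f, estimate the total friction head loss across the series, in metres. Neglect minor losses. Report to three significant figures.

Pipe 1: V = 0.8948 m/s, Re = 2.15×10^5, ε/D = 0.00188, f = 0.02385, h_1 = f(L/D)V²/2g = 14.81 m
Pipe 2: V = 0.1812 m/s, Re = 9.69×10^4, ε/D = 0.00208, f = 0.02522, h_2 = f(L/D)V²/2g = 0.3912 m
Series → Q common, losses add: H = Σh = 15.20 m

H ≈ 15.2 m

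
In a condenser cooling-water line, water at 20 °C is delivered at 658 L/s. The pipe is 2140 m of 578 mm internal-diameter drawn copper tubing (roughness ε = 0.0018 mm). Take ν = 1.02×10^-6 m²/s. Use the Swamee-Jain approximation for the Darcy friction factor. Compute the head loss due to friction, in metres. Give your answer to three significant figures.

h_f ≈ 13.1 m

V = 4Q/(πD²) = 4·0.658/(π·0.578²) = 2.508 m/s
Re = VD/ν = 2.508·0.578/1.02×10^-6 = 1.42×10^6 → turbulent
ε/D = 0.0018/578 = 3.11×10^-6
Swamee-Jain: f = 0.01105
h_f = f(L/D)V²/(2g) = 0.01105·(2140/0.578)·2.508²/(2·9.81) = 13.11 m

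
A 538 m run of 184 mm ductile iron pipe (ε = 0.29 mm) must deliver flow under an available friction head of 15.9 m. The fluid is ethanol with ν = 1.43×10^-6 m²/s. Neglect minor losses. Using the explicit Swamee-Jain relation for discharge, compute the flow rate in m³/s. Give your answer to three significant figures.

Swamee-Jain (Type II): Q = -0.965·√(gD⁵h_f/L)·ln[ε/(3.7D) + √(3.17ν²L/(gD³h_f))]
√(gD⁵h_f/L) = √(9.81·0.184⁵·15.9/538) = 0.007820
ε/(3.7D) = 4.26×10^-4; √(3.17ν²L/(gD³h_f)) = 5.99×10^-5
Q = -0.965·0.007820·ln(4.859×10^-4) = 0.05757 m³/s
Check: V = 2.17 m/s, Re = 2.79×10^5, f = 0.02292, h_f = 16.0 m ≈ 15.9 m ✓

Q ≈ 0.0576 m³/s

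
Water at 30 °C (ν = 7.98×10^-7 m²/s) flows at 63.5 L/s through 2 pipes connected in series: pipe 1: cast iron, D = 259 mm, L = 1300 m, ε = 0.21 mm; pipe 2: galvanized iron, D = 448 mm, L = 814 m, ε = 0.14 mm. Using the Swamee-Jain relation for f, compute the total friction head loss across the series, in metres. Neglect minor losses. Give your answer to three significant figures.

Pipe 1: V = 1.205 m/s, Re = 3.91×10^5, ε/D = 8.11×10^-4, f = 0.01967, h_1 = f(L/D)V²/2g = 7.311 m
Pipe 2: V = 0.4028 m/s, Re = 2.26×10^5, ε/D = 3.13×10^-4, f = 0.01763, h_2 = f(L/D)V²/2g = 0.2650 m
Series → Q common, losses add: H = Σh = 7.576 m

H ≈ 7.58 m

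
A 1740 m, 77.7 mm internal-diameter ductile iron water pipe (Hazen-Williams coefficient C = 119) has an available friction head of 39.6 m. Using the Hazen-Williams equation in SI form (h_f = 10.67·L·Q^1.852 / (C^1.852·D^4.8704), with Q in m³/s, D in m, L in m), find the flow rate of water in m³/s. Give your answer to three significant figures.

Q ≈ 0.00519 m³/s

Rearranging: Q = [h_f·C^1.852·D^4.8704 / (10.67·L)]^(1/1.852)
Q = [39.6·119^1.852·0.0777^4.8704 / (10.67·1740)]^0.540 = 0.005192 m³/s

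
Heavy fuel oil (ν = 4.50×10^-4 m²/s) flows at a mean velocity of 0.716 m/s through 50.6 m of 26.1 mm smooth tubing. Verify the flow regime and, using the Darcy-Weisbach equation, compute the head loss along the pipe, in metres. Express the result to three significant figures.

h_f ≈ 78.1 m

Re = VD/ν = 0.716·0.02610/4.50×10^-4 = 41.5 → laminar (Re < 2300)
f = 64/Re = 1.541
h_f = f(L/D)V²/(2g) = 1.541·(50.6/0.02610)·0.716²/(2·9.81) = 78.07 m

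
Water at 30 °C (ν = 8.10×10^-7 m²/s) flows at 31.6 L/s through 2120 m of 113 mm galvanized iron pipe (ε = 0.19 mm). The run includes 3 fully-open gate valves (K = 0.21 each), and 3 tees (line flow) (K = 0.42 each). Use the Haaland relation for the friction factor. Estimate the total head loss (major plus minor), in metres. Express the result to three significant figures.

V = 4Q/(πD²) = 3.151 m/s; V²/2g = 0.5060 m
Re = 4.40×10^5, ε/D = 0.00168 → f = 0.02283 (Haaland)
Major: h_f = f(L/D)·V²/2g = 0.02283·18761·0.5060 = 216.8 m
Minor: ΣK = 1.89; h_m = ΣK·V²/2g = 0.9564 m
Total H_L = 216.8 + 0.9564 = 217.7 m

H_L ≈ 218 m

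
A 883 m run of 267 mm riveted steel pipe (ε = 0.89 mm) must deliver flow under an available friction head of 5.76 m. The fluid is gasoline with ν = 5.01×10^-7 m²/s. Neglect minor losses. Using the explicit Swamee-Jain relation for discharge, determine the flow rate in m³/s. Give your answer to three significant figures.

Swamee-Jain (Type II): Q = -0.965·√(gD⁵h_f/L)·ln[ε/(3.7D) + √(3.17ν²L/(gD³h_f))]
√(gD⁵h_f/L) = √(9.81·0.267⁵·5.76/883) = 0.009318
ε/(3.7D) = 9.01×10^-4; √(3.17ν²L/(gD³h_f)) = 2.56×10^-5
Q = -0.965·0.009318·ln(9.265×10^-4) = 0.06280 m³/s
Check: V = 1.12 m/s, Re = 5.98×10^5, f = 0.02726, h_f = 5.78 m ≈ 5.76 m ✓

Q ≈ 0.0628 m³/s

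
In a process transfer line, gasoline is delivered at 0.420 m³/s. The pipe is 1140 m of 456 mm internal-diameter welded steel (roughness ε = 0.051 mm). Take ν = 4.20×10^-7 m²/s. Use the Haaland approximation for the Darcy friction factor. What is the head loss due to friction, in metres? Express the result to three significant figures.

h_f ≈ 10.8 m

V = 4Q/(πD²) = 4·0.420/(π·0.456²) = 2.572 m/s
Re = VD/ν = 2.572·0.456/4.20×10^-7 = 2.79×10^6 → turbulent
ε/D = 0.051/456 = 1.12×10^-4
Haaland: f = 0.01276
h_f = f(L/D)V²/(2g) = 0.01276·(1140/0.456)·2.572²/(2·9.81) = 10.76 m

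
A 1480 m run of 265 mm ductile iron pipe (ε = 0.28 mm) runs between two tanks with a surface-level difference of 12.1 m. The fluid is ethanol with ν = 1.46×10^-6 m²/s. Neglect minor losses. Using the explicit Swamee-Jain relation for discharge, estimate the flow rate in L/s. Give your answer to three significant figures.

Swamee-Jain (Type II): Q = -0.965·√(gD⁵h_f/L)·ln[ε/(3.7D) + √(3.17ν²L/(gD³h_f))]
√(gD⁵h_f/L) = √(9.81·0.265⁵·12.1/1480) = 0.01024
ε/(3.7D) = 2.86×10^-4; √(3.17ν²L/(gD³h_f)) = 6.73×10^-5
Q = -0.965·0.01024·ln(3.529×10^-4) = 0.07854 m³/s
Check: V = 1.42 m/s, Re = 2.58×10^5, f = 0.02112, h_f = 12.2 m ≈ 12.1 m ✓

Q ≈ 78.5 L/s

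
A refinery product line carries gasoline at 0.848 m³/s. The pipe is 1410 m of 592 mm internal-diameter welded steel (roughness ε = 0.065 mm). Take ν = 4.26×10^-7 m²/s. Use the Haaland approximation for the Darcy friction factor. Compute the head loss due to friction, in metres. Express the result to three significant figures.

h_f ≈ 14.5 m

V = 4Q/(πD²) = 4·0.848/(π·0.592²) = 3.081 m/s
Re = VD/ν = 3.081·0.592/4.26×10^-7 = 4.28×10^6 → turbulent
ε/D = 0.065/592 = 1.10×10^-4
Haaland: f = 0.01256
h_f = f(L/D)V²/(2g) = 0.01256·(1410/0.592)·3.081²/(2·9.81) = 14.47 m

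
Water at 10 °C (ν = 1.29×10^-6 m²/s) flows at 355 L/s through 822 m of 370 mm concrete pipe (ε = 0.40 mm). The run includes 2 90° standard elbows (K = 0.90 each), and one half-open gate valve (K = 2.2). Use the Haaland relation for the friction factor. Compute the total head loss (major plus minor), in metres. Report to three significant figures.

H_L ≈ 27.3 m

V = 4Q/(πD²) = 3.302 m/s; V²/2g = 0.5556 m
Re = 9.47×10^5, ε/D = 0.00108 → f = 0.02032 (Haaland)
Major: h_f = f(L/D)·V²/2g = 0.02032·2222·0.5556 = 25.08 m
Minor: ΣK = 4.00; h_m = ΣK·V²/2g = 2.222 m
Total H_L = 25.08 + 2.222 = 27.30 m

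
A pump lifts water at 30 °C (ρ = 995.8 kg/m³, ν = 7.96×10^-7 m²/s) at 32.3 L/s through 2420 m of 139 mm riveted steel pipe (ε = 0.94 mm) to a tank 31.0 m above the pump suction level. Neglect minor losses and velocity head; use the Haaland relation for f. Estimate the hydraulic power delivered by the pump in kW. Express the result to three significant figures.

V = 4Q/(πD²) = 2.129 m/s; Re = 3.72×10^5; ε/D = 0.00676; f = 0.03361
h_f = f(L/D)V²/2g = 135.1 m
Total head H = z + h_f = 31.0 + 135.1 = 166.1 m
P_hyd = ρgQH = 995.8·9.81·0.0323·166.1 = 52.41 kW

P_hyd ≈ 52.4 kW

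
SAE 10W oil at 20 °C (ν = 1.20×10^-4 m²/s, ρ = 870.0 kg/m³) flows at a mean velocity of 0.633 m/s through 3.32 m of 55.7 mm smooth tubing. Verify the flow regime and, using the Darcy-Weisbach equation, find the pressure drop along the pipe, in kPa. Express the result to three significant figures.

Δp ≈ 2.26 kPa

Re = VD/ν = 0.633·0.05570/1.20×10^-4 = 294 → laminar (Re < 2300)
f = 64/Re = 0.2178
h_f = f(L/D)V²/(2g) = 0.2178·(3.32/0.05570)·0.633²/(2·9.81) = 0.2652 m
Δp = ρg·h_f = 870.0·9.81·0.2652 = 2.263 kPa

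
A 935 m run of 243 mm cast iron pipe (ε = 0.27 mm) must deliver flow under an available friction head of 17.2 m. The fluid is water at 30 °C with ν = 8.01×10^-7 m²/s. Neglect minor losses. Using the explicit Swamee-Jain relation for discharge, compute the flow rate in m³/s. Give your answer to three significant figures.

Swamee-Jain (Type II): Q = -0.965·√(gD⁵h_f/L)·ln[ε/(3.7D) + √(3.17ν²L/(gD³h_f))]
√(gD⁵h_f/L) = √(9.81·0.243⁵·17.2/935) = 0.01237
ε/(3.7D) = 3.00×10^-4; √(3.17ν²L/(gD³h_f)) = 2.80×10^-5
Q = -0.965·0.01237·ln(3.283×10^-4) = 0.09572 m³/s
Check: V = 2.06 m/s, Re = 6.26×10^5, f = 0.02071, h_f = 17.3 m ≈ 17.2 m ✓

Q ≈ 0.0957 m³/s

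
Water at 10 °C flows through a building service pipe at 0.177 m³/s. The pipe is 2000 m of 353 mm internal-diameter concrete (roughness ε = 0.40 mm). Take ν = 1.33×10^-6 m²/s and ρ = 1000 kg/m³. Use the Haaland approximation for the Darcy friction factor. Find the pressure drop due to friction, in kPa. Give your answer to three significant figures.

V = 4Q/(πD²) = 4·0.177/(π·0.353²) = 1.809 m/s
Re = VD/ν = 1.809·0.353/1.33×10^-6 = 4.80×10^5 → turbulent
ε/D = 0.40/353 = 0.00113
Haaland: f = 0.02079
h_f = f(L/D)V²/(2g) = 0.02079·(2000/0.353)·1.809²/(2·9.81) = 19.63 m
Δp = ρg·h_f = 1000·9.81·19.63 = 192.6 kPa

Δp ≈ 193 kPa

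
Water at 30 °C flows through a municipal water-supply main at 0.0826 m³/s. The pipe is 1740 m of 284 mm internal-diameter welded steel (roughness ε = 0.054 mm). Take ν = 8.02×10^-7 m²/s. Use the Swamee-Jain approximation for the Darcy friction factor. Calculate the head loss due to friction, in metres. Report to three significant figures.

h_f ≈ 8.24 m

V = 4Q/(πD²) = 4·0.0826/(π·0.284²) = 1.304 m/s
Re = VD/ν = 1.304·0.284/8.02×10^-7 = 4.62×10^5 → turbulent
ε/D = 0.054/284 = 1.90×10^-4
Swamee-Jain: f = 0.01553
h_f = f(L/D)V²/(2g) = 0.01553·(1740/0.284)·1.304²/(2·9.81) = 8.245 m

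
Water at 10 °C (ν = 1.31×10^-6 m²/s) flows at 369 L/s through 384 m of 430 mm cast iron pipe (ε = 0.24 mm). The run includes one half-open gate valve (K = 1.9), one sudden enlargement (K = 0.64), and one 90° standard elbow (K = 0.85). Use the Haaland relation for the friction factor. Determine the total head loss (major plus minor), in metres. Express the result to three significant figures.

H_L ≈ 6.30 m

V = 4Q/(πD²) = 2.541 m/s; V²/2g = 0.3291 m
Re = 8.34×10^5, ε/D = 5.58×10^-4 → f = 0.01764 (Haaland)
Major: h_f = f(L/D)·V²/2g = 0.01764·893.0·0.3291 = 5.183 m
Minor: ΣK = 3.39; h_m = ΣK·V²/2g = 1.116 m
Total H_L = 5.183 + 1.116 = 6.299 m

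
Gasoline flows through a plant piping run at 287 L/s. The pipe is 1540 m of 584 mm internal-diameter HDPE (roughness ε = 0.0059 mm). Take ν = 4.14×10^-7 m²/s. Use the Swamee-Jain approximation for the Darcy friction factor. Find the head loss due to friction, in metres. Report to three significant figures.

V = 4Q/(πD²) = 4·0.287/(π·0.584²) = 1.071 m/s
Re = VD/ν = 1.071·0.584/4.14×10^-7 = 1.51×10^6 → turbulent
ε/D = 0.0059/584 = 1.01×10^-5
Swamee-Jain: f = 0.01116
h_f = f(L/D)V²/(2g) = 0.01116·(1540/0.584)·1.071²/(2·9.81) = 1.722 m

h_f ≈ 1.72 m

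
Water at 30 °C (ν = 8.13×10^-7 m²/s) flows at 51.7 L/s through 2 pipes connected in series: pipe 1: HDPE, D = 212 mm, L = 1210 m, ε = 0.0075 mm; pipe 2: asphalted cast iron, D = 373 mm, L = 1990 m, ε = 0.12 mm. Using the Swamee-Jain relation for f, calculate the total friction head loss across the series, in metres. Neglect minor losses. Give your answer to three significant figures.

Pipe 1: V = 1.465 m/s, Re = 3.82×10^5, ε/D = 3.54×10^-5, f = 0.01421, h_1 = f(L/D)V²/2g = 8.867 m
Pipe 2: V = 0.4731 m/s, Re = 2.17×10^5, ε/D = 3.22×10^-4, f = 0.01777, h_2 = f(L/D)V²/2g = 1.081 m
Series → Q common, losses add: H = Σh = 9.949 m

H ≈ 9.95 m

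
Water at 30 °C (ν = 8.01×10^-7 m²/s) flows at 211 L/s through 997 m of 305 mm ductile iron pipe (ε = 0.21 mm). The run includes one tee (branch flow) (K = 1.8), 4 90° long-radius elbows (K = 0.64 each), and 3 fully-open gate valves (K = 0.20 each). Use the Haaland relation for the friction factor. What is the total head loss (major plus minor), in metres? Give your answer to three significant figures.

V = 4Q/(πD²) = 2.888 m/s; V²/2g = 0.4251 m
Re = 1.10×10^6, ε/D = 6.89×10^-4 → f = 0.01832 (Haaland)
Major: h_f = f(L/D)·V²/2g = 0.01832·3269·0.4251 = 25.46 m
Minor: ΣK = 4.96; h_m = ΣK·V²/2g = 2.108 m
Total H_L = 25.46 + 2.108 = 27.57 m

H_L ≈ 27.6 m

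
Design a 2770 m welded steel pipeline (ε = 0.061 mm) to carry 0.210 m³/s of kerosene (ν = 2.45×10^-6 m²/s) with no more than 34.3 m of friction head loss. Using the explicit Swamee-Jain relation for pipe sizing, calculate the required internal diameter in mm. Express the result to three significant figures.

D ≈ 347 mm

Swamee-Jain (Type III): D = 0.66·[ε^1.25·(LQ²/(gh_f))^4.75 + ν·Q^9.4·(L/(gh_f))^5.2]^0.04
LQ²/(gh_f) = 0.3630; L/(gh_f) = 8.232
Term 1 = ε^1.25·(…)^4.75 = 4.38×10^-8; Term 2 = ν·Q^9.4·(…)^5.2 = 6.01×10^-8
D = 0.66·(4.38×10^-8 + 6.01×10^-8)^0.04 = 0.3469 m = 347 mm
Check: V = 2.22 m/s, Re = 3.15×10^5, f = 0.01602, h_f = 32.2 m ≈ 34.3 m ✓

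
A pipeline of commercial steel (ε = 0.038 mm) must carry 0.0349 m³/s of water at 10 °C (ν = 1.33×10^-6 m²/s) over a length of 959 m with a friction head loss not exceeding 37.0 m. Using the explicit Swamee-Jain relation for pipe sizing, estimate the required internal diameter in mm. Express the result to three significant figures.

Swamee-Jain (Type III): D = 0.66·[ε^1.25·(LQ²/(gh_f))^4.75 + ν·Q^9.4·(L/(gh_f))^5.2]^0.04
LQ²/(gh_f) = 0.003218; L/(gh_f) = 2.642
Term 1 = ε^1.25·(…)^4.75 = 4.32×10^-18; Term 2 = ν·Q^9.4·(…)^5.2 = 4.17×10^-18
D = 0.66·(4.32×10^-18 + 4.17×10^-18)^0.04 = 0.1370 m = 137 mm
Check: V = 2.37 m/s, Re = 2.44×10^5, f = 0.01726, h_f = 34.5 m ≈ 37.0 m ✓

D ≈ 137 mm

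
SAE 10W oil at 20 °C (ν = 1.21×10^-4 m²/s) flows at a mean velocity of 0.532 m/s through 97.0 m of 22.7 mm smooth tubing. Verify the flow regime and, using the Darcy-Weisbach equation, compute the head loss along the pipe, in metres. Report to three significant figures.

Re = VD/ν = 0.532·0.02270/1.21×10^-4 = 99.8 → laminar (Re < 2300)
f = 64/Re = 0.6413
h_f = f(L/D)V²/(2g) = 0.6413·(97.0/0.02270)·0.532²/(2·9.81) = 39.53 m

h_f ≈ 39.5 m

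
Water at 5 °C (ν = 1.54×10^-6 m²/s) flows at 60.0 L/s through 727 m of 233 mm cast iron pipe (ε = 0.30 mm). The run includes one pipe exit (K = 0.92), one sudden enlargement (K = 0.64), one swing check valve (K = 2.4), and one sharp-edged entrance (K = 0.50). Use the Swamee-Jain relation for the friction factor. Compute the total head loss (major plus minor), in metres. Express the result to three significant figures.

V = 4Q/(πD²) = 1.407 m/s; V²/2g = 0.1009 m
Re = 2.13×10^5, ε/D = 0.00129 → f = 0.02219 (Swamee-Jain)
Major: h_f = f(L/D)·V²/2g = 0.02219·3120·0.1009 = 6.987 m
Minor: ΣK = 4.46; h_m = ΣK·V²/2g = 0.4501 m
Total H_L = 6.987 + 0.4501 = 7.438 m

H_L ≈ 7.44 m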